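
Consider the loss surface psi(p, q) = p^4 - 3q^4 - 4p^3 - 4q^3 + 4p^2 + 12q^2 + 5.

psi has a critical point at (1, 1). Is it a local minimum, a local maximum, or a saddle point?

The mixed partial ∂²psi/∂p∂q is 0, so the Hessian at any point is diag(psi_pp, psi_qq) = diag(4(3p^2 - 6p + 2), 12(-3q^2 - 2q + 2)).
At (1, 1): H = diag(-4, -36).
Both eigenvalues are negative, so H is negative definite: a local maximum.

local maximum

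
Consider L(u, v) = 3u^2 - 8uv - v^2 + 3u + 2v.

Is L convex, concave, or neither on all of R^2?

neither

L is quadratic, so its Hessian is the constant matrix H = [[6, -8], [-8, -2]].
det(H) = -76, tr(H) = 4.
det(H) < 0, so H is indefinite: neither convex nor concave.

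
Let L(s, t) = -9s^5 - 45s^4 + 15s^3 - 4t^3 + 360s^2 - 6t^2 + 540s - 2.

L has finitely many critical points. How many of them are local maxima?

2

L separates as a function of s plus a function of t, so ∇L=0 decouples.
∂L/∂s = -45(s - 2)(s + 1)(s + 2)(s + 3) = 0 at s ∈ {-3, -2, -1, 2}; ∂L/∂t = -12t(t + 1) = 0 at t ∈ {-1, 0}.
The Hessian is diagonal: diag(L_ss, L_tt). Second derivatives: L_ss(-3)=450, L_ss(-2)=-180, L_ss(-1)=270, L_ss(2)=-2700; L_tt(-1)=12, L_tt(0)=-12.
Local maxima occur where both diagonal entries negative: (-2, 0), (2, 0). Count: 2.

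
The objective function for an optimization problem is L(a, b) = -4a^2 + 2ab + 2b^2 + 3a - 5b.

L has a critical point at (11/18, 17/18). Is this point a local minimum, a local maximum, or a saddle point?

saddle point

The Hessian of L is constant: H = [[-8, 2], [2, 4]].
det(H) = (-8)·4 − 2² = -36.
Since det(H) < 0, H is indefinite and the critical point is a saddle point.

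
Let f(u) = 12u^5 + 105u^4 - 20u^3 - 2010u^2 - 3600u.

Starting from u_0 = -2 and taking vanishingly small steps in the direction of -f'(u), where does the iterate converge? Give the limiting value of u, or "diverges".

-4

f'(u) = 60(u - 3)(u + 1)(u + 4)(u + 5), so f'(-2) = 1800.
Gradient descent moves in the -f' direction, i.e. u is decreasing.
The nearest critical point in that direction is u = -4, where f'' = 1260 > 0 (a local minimum). The iterate converges there.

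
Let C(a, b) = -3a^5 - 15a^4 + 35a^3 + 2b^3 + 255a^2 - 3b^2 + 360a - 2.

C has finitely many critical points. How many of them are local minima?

C separates as a function of a plus a function of b, so ∇C=0 decouples.
∂C/∂a = -15(a - 3)(a + 1)(a + 2)(a + 4) = 0 at a ∈ {-4, -2, -1, 3}; ∂C/∂b = 6b(b - 1) = 0 at b ∈ {0, 1}.
The Hessian is diagonal: diag(C_aa, C_bb). Second derivatives: C_aa(-4)=630, C_aa(-2)=-150, C_aa(-1)=180, C_aa(3)=-2100; C_bb(0)=-6, C_bb(1)=6.
Local minima occur where both diagonal entries positive: (-4, 1), (-1, 1). Count: 2.

2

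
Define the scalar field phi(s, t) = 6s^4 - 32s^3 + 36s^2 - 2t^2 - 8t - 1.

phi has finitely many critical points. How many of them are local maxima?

phi separates as a function of s plus a function of t, so ∇phi=0 decouples.
∂phi/∂s = 24s(s - 3)(s - 1) = 0 at s ∈ {0, 1, 3}; ∂phi/∂t = -4(t + 2) = 0 at t ∈ {-2}.
The Hessian is diagonal: diag(phi_ss, phi_tt). Second derivatives: phi_ss(0)=72, phi_ss(1)=-48, phi_ss(3)=144; phi_tt(-2)=-4.
Local maxima occur where both diagonal entries negative: (1, -2). Count: 1.

1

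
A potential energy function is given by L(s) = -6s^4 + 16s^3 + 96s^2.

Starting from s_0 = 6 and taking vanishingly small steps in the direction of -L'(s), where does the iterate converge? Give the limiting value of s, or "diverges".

L'(s) = -24s(s - 4)(s + 2), so L'(6) = -2304.
Gradient descent moves in the -L' direction, i.e. s is increasing.
There is no critical point above s=6, and L' keeps the same sign, so the iterate runs off to +∞.

diverges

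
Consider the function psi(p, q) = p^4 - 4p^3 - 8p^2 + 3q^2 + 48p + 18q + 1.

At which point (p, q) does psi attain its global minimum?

(-2, -3)

psi(p,q) separates as A(p) + B(q) + 1, so its minimum is min A + min B + 1.
A'(p) = 4(p - 3)(p - 2)(p + 2) vanishes at p ∈ {-2, 2, 3}; B'(q) = 6q + 18 vanishes at q ∈ {-3}.
Local minima of A (where A''>0): A(-2)=-80, A(3)=45. Local minima of B: B(-3)=-27.
So the global minimum of psi is A(-2) + B(-3) + 1 = -80 − 27 + 1 = -106, attained at (-2, -3).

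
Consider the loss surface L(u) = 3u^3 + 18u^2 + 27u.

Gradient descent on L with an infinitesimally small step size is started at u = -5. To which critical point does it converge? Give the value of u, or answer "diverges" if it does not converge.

diverges

L'(u) = 9(u + 1)(u + 3), so L'(-5) = 72.
Gradient descent moves in the -L' direction, i.e. u is decreasing.
There is no critical point below u=-5, and L' keeps the same sign, so the iterate runs off to −∞.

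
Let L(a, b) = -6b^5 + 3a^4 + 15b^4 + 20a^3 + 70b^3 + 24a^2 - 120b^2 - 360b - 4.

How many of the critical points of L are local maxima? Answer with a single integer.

L separates as a function of a plus a function of b, so ∇L=0 decouples.
∂L/∂a = 12a(a + 1)(a + 4) = 0 at a ∈ {-4, -1, 0}; ∂L/∂b = -30(b - 3)(b - 2)(b + 1)(b + 2) = 0 at b ∈ {-2, -1, 2, 3}.
The Hessian is diagonal: diag(L_aa, L_bb). Second derivatives: L_aa(-4)=144, L_aa(-1)=-36, L_aa(0)=48; L_bb(-2)=600, L_bb(-1)=-360, L_bb(2)=360, L_bb(3)=-600.
Local maxima occur where both diagonal entries negative: (-1, -1), (-1, 3). Count: 2.

2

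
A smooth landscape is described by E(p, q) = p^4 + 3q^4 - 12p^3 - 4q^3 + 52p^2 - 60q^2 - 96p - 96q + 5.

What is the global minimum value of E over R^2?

-891

E(p,q) separates as A(p) + B(q) + 5, so its minimum is min A + min B + 5.
A'(p) = 4(p - 4)(p - 3)(p - 2) vanishes at p ∈ {2, 3, 4}; B'(q) = 12(q - 4)(q + 1)(q + 2) vanishes at q ∈ {-2, -1, 4}.
Local minima of A (where A''>0): A(2)=-64, A(4)=-64. Local minima of B: B(-2)=32, B(4)=-832.
So the global minimum of E is A(2) + B(4) + 5 = -64 − 832 + 5 = -891, attained at (2, 4).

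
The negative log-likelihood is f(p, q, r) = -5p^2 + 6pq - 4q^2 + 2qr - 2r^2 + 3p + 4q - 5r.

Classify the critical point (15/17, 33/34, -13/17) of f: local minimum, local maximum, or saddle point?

local maximum

The Hessian is constant: H = [[-10, 6, 0], [6, -8, 2], [0, 2, -4]].
Leading principal minors: Δ₁ = -10, Δ₂ = 44, Δ₃ = -136.
The minors alternate sign starting negative (−, +, −), so H is negative definite: a local maximum.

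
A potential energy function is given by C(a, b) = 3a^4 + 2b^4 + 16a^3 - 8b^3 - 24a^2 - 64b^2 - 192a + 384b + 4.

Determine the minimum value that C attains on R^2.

-1836

C(a,b) separates as P(a) + Q(b) + 4, so its minimum is min P + min Q + 4.
P'(a) = 12(a - 2)(a + 2)(a + 4) vanishes at a ∈ {-4, -2, 2}; Q'(b) = 8(b - 4)(b - 3)(b + 4) vanishes at b ∈ {-4, 3, 4}.
Local minima of P (where P''>0): P(-4)=128, P(2)=-304. Local minima of Q: Q(-4)=-1536, Q(4)=512.
So the global minimum of C is P(2) + Q(-4) + 4 = -304 − 1536 + 4 = -1836, attained at (2, -4).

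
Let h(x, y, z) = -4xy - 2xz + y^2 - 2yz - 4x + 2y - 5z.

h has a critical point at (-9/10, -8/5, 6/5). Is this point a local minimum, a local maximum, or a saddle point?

saddle point

The Hessian is constant: H = [[0, -4, -2], [-4, 2, -2], [-2, -2, 0]].
Leading principal minors: Δ₁ = 0, Δ₂ = -16, Δ₃ = -40.
The minors fit neither the all-positive nor the alternating-sign pattern, so H is indefinite: a saddle point.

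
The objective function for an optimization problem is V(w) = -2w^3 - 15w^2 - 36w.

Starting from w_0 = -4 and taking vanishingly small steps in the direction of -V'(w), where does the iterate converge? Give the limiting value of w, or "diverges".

-3

V'(w) = -6(w + 2)(w + 3), so V'(-4) = -12.
Gradient descent moves in the -V' direction, i.e. w is increasing.
The nearest critical point in that direction is w = -3, where V'' = 6 > 0 (a local minimum). The iterate converges there.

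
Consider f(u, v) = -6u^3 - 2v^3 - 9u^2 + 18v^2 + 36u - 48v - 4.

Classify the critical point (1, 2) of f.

saddle point

The mixed partial ∂²f/∂u∂v is 0, so the Hessian at any point is diag(f_uu, f_vv) = diag(-18(2u + 1), 12(-v + 3)).
At (1, 2): H = diag(-54, 12).
The eigenvalues have opposite signs, so H is indefinite: a saddle point.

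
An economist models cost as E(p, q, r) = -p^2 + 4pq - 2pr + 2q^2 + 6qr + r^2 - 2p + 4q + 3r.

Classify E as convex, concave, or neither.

E is quadratic, so its Hessian is the constant matrix H = [[-2, 4, -2], [4, 4, 6], [-2, 6, 2]].
Leading principal minors: -2, -24, -88.
Neither pattern holds ⇒ H is indefinite ⇒ neither convex nor concave.

neither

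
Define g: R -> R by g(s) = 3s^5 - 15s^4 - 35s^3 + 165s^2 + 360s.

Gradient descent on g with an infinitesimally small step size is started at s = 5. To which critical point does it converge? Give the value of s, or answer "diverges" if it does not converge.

4

g'(s) = 15(s - 4)(s - 3)(s + 1)(s + 2), so g'(5) = 1260.
Gradient descent moves in the -g' direction, i.e. s is decreasing.
The nearest critical point in that direction is s = 4, where g'' = 450 > 0 (a local minimum). The iterate converges there.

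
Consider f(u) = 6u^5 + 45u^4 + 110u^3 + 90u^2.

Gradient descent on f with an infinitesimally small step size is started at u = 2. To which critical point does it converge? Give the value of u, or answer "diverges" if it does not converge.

0

f'(u) = 30u(u + 1)(u + 2)(u + 3), so f'(2) = 3600.
Gradient descent moves in the -f' direction, i.e. u is decreasing.
The nearest critical point in that direction is u = 0, where f'' = 180 > 0 (a local minimum). The iterate converges there.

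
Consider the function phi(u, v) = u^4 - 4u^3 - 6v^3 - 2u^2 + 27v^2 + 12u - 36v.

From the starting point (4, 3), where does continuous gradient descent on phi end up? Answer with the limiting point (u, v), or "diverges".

phi is separable, so gradient descent decouples: u follows -∂phi/∂u, v follows -∂phi/∂v.
∂phi/∂u = 4(u - 3)(u - 1)(u + 1); at u=4 this is 60, so u decreases.
∂phi/∂v = -18(v - 2)(v - 1); at v=3 this is -36, so v increases.
The v-coordinate has no critical point in that direction and runs off to infinity.

diverges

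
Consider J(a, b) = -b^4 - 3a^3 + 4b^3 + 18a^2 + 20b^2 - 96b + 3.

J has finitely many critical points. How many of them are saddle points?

3

J separates as a function of a plus a function of b, so ∇J=0 decouples.
∂J/∂a = -9a(a - 4) = 0 at a ∈ {0, 4}; ∂J/∂b = -4(b - 4)(b - 2)(b + 3) = 0 at b ∈ {-3, 2, 4}.
The Hessian is diagonal: diag(J_aa, J_bb). Second derivatives: J_aa(0)=36, J_aa(4)=-36; J_bb(-3)=-140, J_bb(2)=40, J_bb(4)=-56.
Saddle points occur where the two diagonal entries have opposite signs: (0, -3), (0, 4), (4, 2). Count: 3.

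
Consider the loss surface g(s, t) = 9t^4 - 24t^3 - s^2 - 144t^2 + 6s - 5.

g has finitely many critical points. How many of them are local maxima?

g separates as a function of s plus a function of t, so ∇g=0 decouples.
∂g/∂s = -2(s - 3) = 0 at s ∈ {3}; ∂g/∂t = 36t(t - 4)(t + 2) = 0 at t ∈ {-2, 0, 4}.
The Hessian is diagonal: diag(g_ss, g_tt). Second derivatives: g_ss(3)=-2; g_tt(-2)=432, g_tt(0)=-288, g_tt(4)=864.
Local maxima occur where both diagonal entries negative: (3, 0). Count: 1.

1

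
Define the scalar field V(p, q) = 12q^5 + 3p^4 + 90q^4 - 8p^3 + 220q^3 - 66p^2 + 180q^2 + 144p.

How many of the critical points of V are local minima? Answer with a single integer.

4

V separates as a function of p plus a function of q, so ∇V=0 decouples.
∂V/∂p = 12(p - 4)(p - 1)(p + 3) = 0 at p ∈ {-3, 1, 4}; ∂V/∂q = 60q(q + 1)(q + 2)(q + 3) = 0 at q ∈ {-3, -2, -1, 0}.
The Hessian is diagonal: diag(V_pp, V_qq). Second derivatives: V_pp(-3)=336, V_pp(1)=-144, V_pp(4)=252; V_qq(-3)=-360, V_qq(-2)=120, V_qq(-1)=-120, V_qq(0)=360.
Local minima occur where both diagonal entries positive: (-3, -2), (-3, 0), (4, -2), (4, 0). Count: 4.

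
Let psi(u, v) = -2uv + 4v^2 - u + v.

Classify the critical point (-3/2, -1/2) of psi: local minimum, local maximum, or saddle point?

saddle point

The Hessian of psi is constant: H = [[0, -2], [-2, 8]].
det(H) = 0·8 − (-2)² = -4.
Since det(H) < 0, H is indefinite and the critical point is a saddle point.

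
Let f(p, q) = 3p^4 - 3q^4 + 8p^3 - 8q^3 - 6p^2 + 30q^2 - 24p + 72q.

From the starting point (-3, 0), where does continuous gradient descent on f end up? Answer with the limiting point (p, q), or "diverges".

f is separable, so gradient descent decouples: p follows -∂f/∂p, q follows -∂f/∂q.
∂f/∂p = 12(p - 1)(p + 1)(p + 2); at p=-3 this is -96, so p increases.
∂f/∂q = -12(q - 2)(q + 1)(q + 3); at q=0 this is 72, so q decreases.
p converges to its nearest critical value -2 (a local min of the p-part); q converges to -1. The iterate converges to (-2, -1).

(-2, -1)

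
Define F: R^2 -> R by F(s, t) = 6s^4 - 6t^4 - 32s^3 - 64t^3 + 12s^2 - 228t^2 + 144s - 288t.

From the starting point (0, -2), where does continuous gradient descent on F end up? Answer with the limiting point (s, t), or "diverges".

(-1, -3)

F is separable, so gradient descent decouples: s follows -∂F/∂s, t follows -∂F/∂t.
∂F/∂s = 24(s - 3)(s - 2)(s + 1); at s=0 this is 144, so s decreases.
∂F/∂t = -24(t + 1)(t + 3)(t + 4); at t=-2 this is 48, so t decreases.
s converges to its nearest critical value -1 (a local min of the s-part); t converges to -3. The iterate converges to (-1, -3).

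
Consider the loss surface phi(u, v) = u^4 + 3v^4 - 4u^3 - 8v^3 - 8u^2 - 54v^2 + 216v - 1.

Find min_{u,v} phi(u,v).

phi(u,v) separates as P(u) + Q(v) − 1, so its minimum is min P + min Q − 1.
P'(u) = 4u(u - 4)(u + 1) vanishes at u ∈ {-1, 0, 4}; Q'(v) = 12(v - 3)(v - 2)(v + 3) vanishes at v ∈ {-3, 2, 3}.
Local minima of P (where P''>0): P(-1)=-3, P(4)=-128. Local minima of Q: Q(-3)=-675, Q(3)=189.
So the global minimum of phi is P(4) + Q(-3) − 1 = -128 − 675 − 1 = -804, attained at (4, -3).

-804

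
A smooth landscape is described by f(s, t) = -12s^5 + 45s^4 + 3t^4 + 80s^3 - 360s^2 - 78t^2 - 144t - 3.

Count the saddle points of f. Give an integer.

f separates as a function of s plus a function of t, so ∇f=0 decouples.
∂f/∂s = -60s(s - 3)(s - 2)(s + 2) = 0 at s ∈ {-2, 0, 2, 3}; ∂f/∂t = 12(t - 4)(t + 1)(t + 3) = 0 at t ∈ {-3, -1, 4}.
The Hessian is diagonal: diag(f_ss, f_tt). Second derivatives: f_ss(-2)=2400, f_ss(0)=-720, f_ss(2)=480, f_ss(3)=-900; f_tt(-3)=168, f_tt(-1)=-120, f_tt(4)=420.
Saddle points occur where the two diagonal entries have opposite signs: (-2, -1), (0, -3), (0, 4), (2, -1), (3, -3), (3, 4). Count: 6.

6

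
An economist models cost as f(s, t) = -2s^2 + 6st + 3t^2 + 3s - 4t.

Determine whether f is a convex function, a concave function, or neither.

f is quadratic, so its Hessian is the constant matrix H = [[-4, 6], [6, 6]].
det(H) = -60, tr(H) = 2.
det(H) < 0, so H is indefinite: neither convex nor concave.

neither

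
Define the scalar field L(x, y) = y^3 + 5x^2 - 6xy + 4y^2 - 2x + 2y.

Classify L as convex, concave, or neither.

neither

The term y^3 is cubic, so the Hessian is not constant.
∂²L/∂y² = 6y + 8, which takes both signs as y varies (negative for sufficiently negative y). A diagonal entry of the Hessian changing sign means the Hessian is neither positive- nor negative-semidefinite on all of R^2.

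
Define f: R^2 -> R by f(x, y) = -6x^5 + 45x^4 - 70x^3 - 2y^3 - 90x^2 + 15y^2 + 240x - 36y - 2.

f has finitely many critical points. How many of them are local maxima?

2

f separates as a function of x plus a function of y, so ∇f=0 decouples.
∂f/∂x = -30(x - 4)(x - 2)(x - 1)(x + 1) = 0 at x ∈ {-1, 1, 2, 4}; ∂f/∂y = -6(y - 3)(y - 2) = 0 at y ∈ {2, 3}.
The Hessian is diagonal: diag(f_xx, f_yy). Second derivatives: f_xx(-1)=900, f_xx(1)=-180, f_xx(2)=180, f_xx(4)=-900; f_yy(2)=6, f_yy(3)=-6.
Local maxima occur where both diagonal entries negative: (1, 3), (4, 3). Count: 2.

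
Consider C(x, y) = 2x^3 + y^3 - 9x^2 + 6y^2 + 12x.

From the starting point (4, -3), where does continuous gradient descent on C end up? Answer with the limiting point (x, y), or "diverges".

C is separable, so gradient descent decouples: x follows -∂C/∂x, y follows -∂C/∂y.
∂C/∂x = 6(x - 2)(x - 1); at x=4 this is 36, so x decreases.
∂C/∂y = 3y(y + 4); at y=-3 this is -9, so y increases.
x converges to its nearest critical value 2 (a local min of the x-part); y converges to 0. The iterate converges to (2, 0).

(2, 0)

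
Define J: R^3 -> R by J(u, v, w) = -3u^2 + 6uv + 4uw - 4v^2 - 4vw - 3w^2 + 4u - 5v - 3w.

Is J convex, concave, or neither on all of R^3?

concave

J is quadratic, so its Hessian is the constant matrix H = [[-6, 6, 4], [6, -8, -4], [4, -4, -6]].
Leading principal minors: -6, 12, -40.
Signs alternate −, +, − ⇒ H ≺ 0 ⇒ concave.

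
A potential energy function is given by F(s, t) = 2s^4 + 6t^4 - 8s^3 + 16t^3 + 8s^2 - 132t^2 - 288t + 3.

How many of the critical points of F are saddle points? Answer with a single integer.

4

F separates as a function of s plus a function of t, so ∇F=0 decouples.
∂F/∂s = 8s(s - 2)(s - 1) = 0 at s ∈ {0, 1, 2}; ∂F/∂t = 24(t - 3)(t + 1)(t + 4) = 0 at t ∈ {-4, -1, 3}.
The Hessian is diagonal: diag(F_ss, F_tt). Second derivatives: F_ss(0)=16, F_ss(1)=-8, F_ss(2)=16; F_tt(-4)=504, F_tt(-1)=-288, F_tt(3)=672.
Saddle points occur where the two diagonal entries have opposite signs: (0, -1), (1, -4), (1, 3), (2, -1). Count: 4.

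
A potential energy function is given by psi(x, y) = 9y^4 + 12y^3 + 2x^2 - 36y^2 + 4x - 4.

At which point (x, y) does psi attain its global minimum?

(-1, -2)

psi(x,y) separates as P(x) + Q(y) − 4, so its minimum is min P + min Q − 4.
P'(x) = 4x + 4 vanishes at x ∈ {-1}; Q'(y) = 36y(y - 1)(y + 2) vanishes at y ∈ {-2, 0, 1}.
Local minima of P (where P''>0): P(-1)=-2. Local minima of Q: Q(-2)=-96, Q(1)=-15.
So the global minimum of psi is P(-1) + Q(-2) − 4 = -2 − 96 − 4 = -102, attained at (-1, -2).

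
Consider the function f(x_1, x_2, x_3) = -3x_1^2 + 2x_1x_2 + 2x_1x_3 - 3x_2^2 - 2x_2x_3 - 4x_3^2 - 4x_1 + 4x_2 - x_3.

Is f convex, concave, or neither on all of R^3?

concave

f is quadratic, so its Hessian is the constant matrix H = [[-6, 2, 2], [2, -6, -2], [2, -2, -8]].
Leading principal minors: -6, 32, -224.
Signs alternate −, +, − ⇒ H ≺ 0 ⇒ concave.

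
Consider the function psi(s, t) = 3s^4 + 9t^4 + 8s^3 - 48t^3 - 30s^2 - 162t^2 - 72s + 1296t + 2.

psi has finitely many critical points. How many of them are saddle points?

psi separates as a function of s plus a function of t, so ∇psi=0 decouples.
∂psi/∂s = 12(s - 2)(s + 1)(s + 3) = 0 at s ∈ {-3, -1, 2}; ∂psi/∂t = 36(t - 4)(t - 3)(t + 3) = 0 at t ∈ {-3, 3, 4}.
The Hessian is diagonal: diag(psi_ss, psi_tt). Second derivatives: psi_ss(-3)=120, psi_ss(-1)=-72, psi_ss(2)=180; psi_tt(-3)=1512, psi_tt(3)=-216, psi_tt(4)=252.
Saddle points occur where the two diagonal entries have opposite signs: (-3, 3), (-1, -3), (-1, 4), (2, 3). Count: 4.

4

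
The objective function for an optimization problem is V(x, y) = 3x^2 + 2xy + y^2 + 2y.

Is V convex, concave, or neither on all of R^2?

convex

V is quadratic, so its Hessian is the constant matrix H = [[6, 2], [2, 2]].
det(H) = 8, tr(H) = 8.
det(H) > 0 and tr(H) > 0, so H is positive definite everywhere: convex.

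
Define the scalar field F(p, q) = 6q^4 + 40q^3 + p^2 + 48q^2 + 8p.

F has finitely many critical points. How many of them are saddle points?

1

F separates as a function of p plus a function of q, so ∇F=0 decouples.
∂F/∂p = 2(p + 4) = 0 at p ∈ {-4}; ∂F/∂q = 24q(q + 1)(q + 4) = 0 at q ∈ {-4, -1, 0}.
The Hessian is diagonal: diag(F_pp, F_qq). Second derivatives: F_pp(-4)=2; F_qq(-4)=288, F_qq(-1)=-72, F_qq(0)=96.
Saddle points occur where the two diagonal entries have opposite signs: (-4, -1). Count: 1.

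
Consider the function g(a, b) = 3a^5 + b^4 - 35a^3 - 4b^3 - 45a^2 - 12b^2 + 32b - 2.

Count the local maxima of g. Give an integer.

g separates as a function of a plus a function of b, so ∇g=0 decouples.
∂g/∂a = 15a(a - 3)(a + 1)(a + 2) = 0 at a ∈ {-2, -1, 0, 3}; ∂g/∂b = 4(b - 4)(b - 1)(b + 2) = 0 at b ∈ {-2, 1, 4}.
The Hessian is diagonal: diag(g_aa, g_bb). Second derivatives: g_aa(-2)=-150, g_aa(-1)=60, g_aa(0)=-90, g_aa(3)=900; g_bb(-2)=72, g_bb(1)=-36, g_bb(4)=72.
Local maxima occur where both diagonal entries negative: (-2, 1), (0, 1). Count: 2.

2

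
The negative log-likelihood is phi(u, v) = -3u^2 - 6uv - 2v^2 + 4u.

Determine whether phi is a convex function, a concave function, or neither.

phi is quadratic, so its Hessian is the constant matrix H = [[-6, -6], [-6, -4]].
det(H) = -12, tr(H) = -10.
det(H) < 0, so H is indefinite: neither convex nor concave.

neither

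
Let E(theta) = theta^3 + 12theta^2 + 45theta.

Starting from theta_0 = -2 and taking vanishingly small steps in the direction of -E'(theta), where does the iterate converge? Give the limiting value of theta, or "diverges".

-3

E'(theta) = 3(theta + 3)(theta + 5), so E'(-2) = 9.
Gradient descent moves in the -E' direction, i.e. theta is decreasing.
The nearest critical point in that direction is theta = -3, where E'' = 6 > 0 (a local minimum). The iterate converges there.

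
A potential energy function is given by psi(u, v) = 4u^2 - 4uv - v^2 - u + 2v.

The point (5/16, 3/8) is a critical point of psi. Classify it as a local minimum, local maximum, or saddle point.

saddle point

The Hessian of psi is constant: H = [[8, -4], [-4, -2]].
det(H) = 8·(-2) − (-4)² = -32.
Since det(H) < 0, H is indefinite and the critical point is a saddle point.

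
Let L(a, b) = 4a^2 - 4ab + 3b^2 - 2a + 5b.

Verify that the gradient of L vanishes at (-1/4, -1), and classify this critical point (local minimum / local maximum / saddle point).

∇L = (8a - 4b - 2, -4a + 6b + 5); substituting (-1/4, -1) gives ∇L = (0, 0), so (-1/4, -1) is indeed a critical point.
The Hessian of L is constant: H = [[8, -4], [-4, 6]].
det(H) = 8·6 − (-4)² = 32.
det(H) > 0 and tr(H) = 14 > 0, so H is positive definite and the point is a local minimum.

local minimum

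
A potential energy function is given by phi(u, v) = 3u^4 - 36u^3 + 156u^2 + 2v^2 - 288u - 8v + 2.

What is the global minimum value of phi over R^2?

-198

phi(u,v) separates as P(u) + Q(v) + 2, so its minimum is min P + min Q + 2.
P'(u) = 12(u - 4)(u - 3)(u - 2) vanishes at u ∈ {2, 3, 4}; Q'(v) = 4v - 8 vanishes at v ∈ {2}.
Local minima of P (where P''>0): P(2)=-192, P(4)=-192. Local minima of Q: Q(2)=-8.
So the global minimum of phi is P(2) + Q(2) + 2 = -192 − 8 + 2 = -198, attained at (2, 2).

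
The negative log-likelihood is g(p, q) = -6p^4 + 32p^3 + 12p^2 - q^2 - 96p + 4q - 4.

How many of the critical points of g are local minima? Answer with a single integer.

0

g separates as a function of p plus a function of q, so ∇g=0 decouples.
∂g/∂p = -24(p - 4)(p - 1)(p + 1) = 0 at p ∈ {-1, 1, 4}; ∂g/∂q = -2(q - 2) = 0 at q ∈ {2}.
The Hessian is diagonal: diag(g_pp, g_qq). Second derivatives: g_pp(-1)=-240, g_pp(1)=144, g_pp(4)=-360; g_qq(2)=-2.
Local minima occur where both diagonal entries positive: none. Count: 0.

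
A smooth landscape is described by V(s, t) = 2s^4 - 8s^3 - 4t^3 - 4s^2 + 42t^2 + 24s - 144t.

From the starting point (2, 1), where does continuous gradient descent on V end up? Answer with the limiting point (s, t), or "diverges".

V is separable, so gradient descent decouples: s follows -∂V/∂s, t follows -∂V/∂t.
∂V/∂s = 8(s - 3)(s - 1)(s + 1); at s=2 this is -24, so s increases.
∂V/∂t = -12(t - 4)(t - 3); at t=1 this is -72, so t increases.
s converges to its nearest critical value 3 (a local min of the s-part); t converges to 3. The iterate converges to (3, 3).

(3, 3)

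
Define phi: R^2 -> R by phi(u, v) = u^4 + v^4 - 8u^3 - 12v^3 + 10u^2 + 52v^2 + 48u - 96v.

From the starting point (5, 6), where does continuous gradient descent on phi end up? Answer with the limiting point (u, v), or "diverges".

(4, 4)

phi is separable, so gradient descent decouples: u follows -∂phi/∂u, v follows -∂phi/∂v.
∂phi/∂u = 4(u - 4)(u - 3)(u + 1); at u=5 this is 48, so u decreases.
∂phi/∂v = 4(v - 4)(v - 3)(v - 2); at v=6 this is 96, so v decreases.
u converges to its nearest critical value 4 (a local min of the u-part); v converges to 4. The iterate converges to (4, 4).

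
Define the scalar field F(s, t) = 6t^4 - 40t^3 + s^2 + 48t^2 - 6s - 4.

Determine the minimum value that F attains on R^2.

-269

F(s,t) separates as P(s) + Q(t) − 4, so its minimum is min P + min Q − 4.
P'(s) = 2s - 6 vanishes at s ∈ {3}; Q'(t) = 24t(t - 4)(t - 1) vanishes at t ∈ {0, 1, 4}.
Local minima of P (where P''>0): P(3)=-9. Local minima of Q: Q(0)=0, Q(4)=-256.
So the global minimum of F is P(3) + Q(4) − 4 = -9 − 256 − 4 = -269, attained at (3, 4).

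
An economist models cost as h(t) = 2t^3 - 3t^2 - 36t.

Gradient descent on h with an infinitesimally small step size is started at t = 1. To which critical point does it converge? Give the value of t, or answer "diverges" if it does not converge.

h'(t) = 6(t - 3)(t + 2), so h'(1) = -36.
Gradient descent moves in the -h' direction, i.e. t is increasing.
The nearest critical point in that direction is t = 3, where h'' = 30 > 0 (a local minimum). The iterate converges there.

3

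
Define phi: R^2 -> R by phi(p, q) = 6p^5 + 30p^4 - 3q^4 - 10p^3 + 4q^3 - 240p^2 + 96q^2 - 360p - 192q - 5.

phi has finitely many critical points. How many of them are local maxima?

phi separates as a function of p plus a function of q, so ∇phi=0 decouples.
∂phi/∂p = 30(p - 2)(p + 1)(p + 2)(p + 3) = 0 at p ∈ {-3, -2, -1, 2}; ∂phi/∂q = -12(q - 4)(q - 1)(q + 4) = 0 at q ∈ {-4, 1, 4}.
The Hessian is diagonal: diag(phi_pp, phi_qq). Second derivatives: phi_pp(-3)=-300, phi_pp(-2)=120, phi_pp(-1)=-180, phi_pp(2)=1800; phi_qq(-4)=-480, phi_qq(1)=180, phi_qq(4)=-288.
Local maxima occur where both diagonal entries negative: (-3, -4), (-3, 4), (-1, -4), (-1, 4). Count: 4.

4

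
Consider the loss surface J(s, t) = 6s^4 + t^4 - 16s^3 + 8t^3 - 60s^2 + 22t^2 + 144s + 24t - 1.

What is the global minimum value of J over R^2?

J(s,t) separates as P(s) + Q(t) − 1, so its minimum is min P + min Q − 1.
P'(s) = 24(s - 3)(s - 1)(s + 2) vanishes at s ∈ {-2, 1, 3}; Q'(t) = 4(t + 1)(t + 2)(t + 3) vanishes at t ∈ {-3, -2, -1}.
Local minima of P (where P''>0): P(-2)=-304, P(3)=-54. Local minima of Q: Q(-3)=-9, Q(-1)=-9.
So the global minimum of J is P(-2) + Q(-3) − 1 = -304 − 9 − 1 = -314, attained at (-2, -3).

-314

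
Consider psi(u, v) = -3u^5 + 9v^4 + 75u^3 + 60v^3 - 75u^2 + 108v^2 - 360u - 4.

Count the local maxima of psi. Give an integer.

psi separates as a function of u plus a function of v, so ∇psi=0 decouples.
∂psi/∂u = -15(u - 3)(u - 2)(u + 1)(u + 4) = 0 at u ∈ {-4, -1, 2, 3}; ∂psi/∂v = 36v(v + 2)(v + 3) = 0 at v ∈ {-3, -2, 0}.
The Hessian is diagonal: diag(psi_uu, psi_vv). Second derivatives: psi_uu(-4)=1890, psi_uu(-1)=-540, psi_uu(2)=270, psi_uu(3)=-420; psi_vv(-3)=108, psi_vv(-2)=-72, psi_vv(0)=216.
Local maxima occur where both diagonal entries negative: (-1, -2), (3, -2). Count: 2.

2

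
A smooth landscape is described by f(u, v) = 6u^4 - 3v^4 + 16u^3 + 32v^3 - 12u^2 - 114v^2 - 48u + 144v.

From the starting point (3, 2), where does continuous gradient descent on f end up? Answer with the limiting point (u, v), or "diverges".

f is separable, so gradient descent decouples: u follows -∂f/∂u, v follows -∂f/∂v.
∂f/∂u = 24(u - 1)(u + 1)(u + 2); at u=3 this is 960, so u decreases.
∂f/∂v = -12(v - 4)(v - 3)(v - 1); at v=2 this is -24, so v increases.
u converges to its nearest critical value 1 (a local min of the u-part); v converges to 3. The iterate converges to (1, 3).

(1, 3)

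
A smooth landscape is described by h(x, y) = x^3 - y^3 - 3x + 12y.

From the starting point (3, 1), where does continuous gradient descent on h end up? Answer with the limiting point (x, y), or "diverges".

h is separable, so gradient descent decouples: x follows -∂h/∂x, y follows -∂h/∂y.
∂h/∂x = 3(x - 1)(x + 1); at x=3 this is 24, so x decreases.
∂h/∂y = -3(y - 2)(y + 2); at y=1 this is 9, so y decreases.
x converges to its nearest critical value 1 (a local min of the x-part); y converges to -2. The iterate converges to (1, -2).

(1, -2)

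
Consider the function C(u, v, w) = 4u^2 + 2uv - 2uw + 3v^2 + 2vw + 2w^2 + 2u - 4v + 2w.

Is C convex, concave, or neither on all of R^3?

C is quadratic, so its Hessian is the constant matrix H = [[8, 2, -2], [2, 6, 2], [-2, 2, 4]].
Leading principal minors: 8, 44, 104.
All positive ⇒ H ≻ 0 ⇒ convex.

convex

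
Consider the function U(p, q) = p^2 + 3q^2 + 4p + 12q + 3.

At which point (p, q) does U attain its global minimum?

U(p,q) separates as A(p) + B(q) + 3, so its minimum is min A + min B + 3.
A'(p) = 2p + 4 vanishes at p ∈ {-2}; B'(q) = 6q + 12 vanishes at q ∈ {-2}.
Local minima of A (where A''>0): A(-2)=-4. Local minima of B: B(-2)=-12.
So the global minimum of U is A(-2) + B(-2) + 3 = -4 − 12 + 3 = -13, attained at (-2, -2).

(-2, -2)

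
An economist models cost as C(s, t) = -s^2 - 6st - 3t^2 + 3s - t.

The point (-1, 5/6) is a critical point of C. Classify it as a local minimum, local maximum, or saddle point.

saddle point

The Hessian of C is constant: H = [[-2, -6], [-6, -6]].
det(H) = (-2)·(-6) − (-6)² = -24.
Since det(H) < 0, H is indefinite and the critical point is a saddle point.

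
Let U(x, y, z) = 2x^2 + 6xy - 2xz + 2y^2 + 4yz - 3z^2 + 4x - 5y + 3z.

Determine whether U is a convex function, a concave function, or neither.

U is quadratic, so its Hessian is the constant matrix H = [[4, 6, -2], [6, 4, 4], [-2, 4, -6]].
Leading principal minors: 4, -20, -56.
Neither pattern holds ⇒ H is indefinite ⇒ neither convex nor concave.

neither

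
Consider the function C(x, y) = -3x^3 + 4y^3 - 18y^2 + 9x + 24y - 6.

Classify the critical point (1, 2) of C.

saddle point

The mixed partial ∂²C/∂x∂y is 0, so the Hessian at any point is diag(C_xx, C_yy) = diag(-18x, 12(2y - 3)).
At (1, 2): H = diag(-18, 12).
The eigenvalues have opposite signs, so H is indefinite: a saddle point.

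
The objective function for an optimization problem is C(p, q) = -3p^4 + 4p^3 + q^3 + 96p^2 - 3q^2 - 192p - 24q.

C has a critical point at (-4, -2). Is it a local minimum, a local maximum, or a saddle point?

local maximum

The mixed partial ∂²C/∂p∂q is 0, so the Hessian at any point is diag(C_pp, C_qq) = diag(12(-3p^2 + 2p + 16), 6(q - 1)).
At (-4, -2): H = diag(-480, -18).
Both eigenvalues are negative, so H is negative definite: a local maximum.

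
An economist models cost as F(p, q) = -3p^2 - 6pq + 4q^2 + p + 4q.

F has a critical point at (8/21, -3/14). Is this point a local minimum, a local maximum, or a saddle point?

saddle point

The Hessian of F is constant: H = [[-6, -6], [-6, 8]].
det(H) = (-6)·8 − (-6)² = -84.
Since det(H) < 0, H is indefinite and the critical point is a saddle point.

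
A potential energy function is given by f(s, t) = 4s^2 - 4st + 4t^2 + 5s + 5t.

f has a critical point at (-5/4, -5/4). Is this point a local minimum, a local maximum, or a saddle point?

local minimum

The Hessian of f is constant: H = [[8, -4], [-4, 8]].
det(H) = 8·8 − (-4)² = 48.
det(H) > 0 and tr(H) = 16 > 0, so H is positive definite and the point is a local minimum.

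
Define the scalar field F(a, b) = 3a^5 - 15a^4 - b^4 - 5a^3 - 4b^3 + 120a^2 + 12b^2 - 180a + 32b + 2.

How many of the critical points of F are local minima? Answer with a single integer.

2

F separates as a function of a plus a function of b, so ∇F=0 decouples.
∂F/∂a = 15(a - 3)(a - 2)(a - 1)(a + 2) = 0 at a ∈ {-2, 1, 2, 3}; ∂F/∂b = -4(b - 2)(b + 1)(b + 4) = 0 at b ∈ {-4, -1, 2}.
The Hessian is diagonal: diag(F_aa, F_bb). Second derivatives: F_aa(-2)=-900, F_aa(1)=90, F_aa(2)=-60, F_aa(3)=150; F_bb(-4)=-72, F_bb(-1)=36, F_bb(2)=-72.
Local minima occur where both diagonal entries positive: (1, -1), (3, -1). Count: 2.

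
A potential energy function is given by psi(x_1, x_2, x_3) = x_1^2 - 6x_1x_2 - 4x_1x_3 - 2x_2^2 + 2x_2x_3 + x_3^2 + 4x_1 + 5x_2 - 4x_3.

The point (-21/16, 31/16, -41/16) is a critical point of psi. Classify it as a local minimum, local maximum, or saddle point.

The Hessian is constant: H = [[2, -6, -4], [-6, -4, 2], [-4, 2, 2]].
Leading principal minors: Δ₁ = 2, Δ₂ = -44, Δ₃ = 64.
The minors fit neither the all-positive nor the alternating-sign pattern, so H is indefinite: a saddle point.

saddle point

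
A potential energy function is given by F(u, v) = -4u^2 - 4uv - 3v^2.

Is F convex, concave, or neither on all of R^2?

concave

F is quadratic, so its Hessian is the constant matrix H = [[-8, -4], [-4, -6]].
det(H) = 32, tr(H) = -14.
det(H) > 0 and tr(H) < 0, so H is negative definite everywhere: concave.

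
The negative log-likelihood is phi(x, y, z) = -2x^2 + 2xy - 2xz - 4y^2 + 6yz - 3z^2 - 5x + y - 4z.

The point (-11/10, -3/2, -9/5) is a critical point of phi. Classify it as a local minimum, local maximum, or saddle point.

local maximum

The Hessian is constant: H = [[-4, 2, -2], [2, -8, 6], [-2, 6, -6]].
Leading principal minors: Δ₁ = -4, Δ₂ = 28, Δ₃ = -40.
The minors alternate sign starting negative (−, +, −), so H is negative definite: a local maximum.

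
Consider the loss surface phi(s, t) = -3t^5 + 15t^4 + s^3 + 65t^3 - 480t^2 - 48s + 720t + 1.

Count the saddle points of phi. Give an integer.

4

phi separates as a function of s plus a function of t, so ∇phi=0 decouples.
∂phi/∂s = 3(s - 4)(s + 4) = 0 at s ∈ {-4, 4}; ∂phi/∂t = -15(t - 4)(t - 3)(t - 1)(t + 4) = 0 at t ∈ {-4, 1, 3, 4}.
The Hessian is diagonal: diag(phi_ss, phi_tt). Second derivatives: phi_ss(-4)=-24, phi_ss(4)=24; phi_tt(-4)=4200, phi_tt(1)=-450, phi_tt(3)=210, phi_tt(4)=-360.
Saddle points occur where the two diagonal entries have opposite signs: (-4, -4), (-4, 3), (4, 1), (4, 4). Count: 4.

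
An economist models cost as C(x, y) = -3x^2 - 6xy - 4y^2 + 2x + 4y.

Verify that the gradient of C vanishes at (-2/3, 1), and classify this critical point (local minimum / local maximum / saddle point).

local maximum

∇C = (-6x - 6y + 2, -6x - 8y + 4); substituting (-2/3, 1) gives ∇C = (0, 0), so (-2/3, 1) is indeed a critical point.
The Hessian of C is constant: H = [[-6, -6], [-6, -8]].
det(H) = (-6)·(-8) − (-6)² = 12.
det(H) > 0 and tr(H) = -14 < 0, so H is negative definite and the point is a local maximum.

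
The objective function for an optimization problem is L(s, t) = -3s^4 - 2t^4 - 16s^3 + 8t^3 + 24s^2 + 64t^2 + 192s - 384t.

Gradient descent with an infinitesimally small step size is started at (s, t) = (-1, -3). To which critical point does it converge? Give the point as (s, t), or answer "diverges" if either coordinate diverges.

L is separable, so gradient descent decouples: s follows -∂L/∂s, t follows -∂L/∂t.
∂L/∂s = -12(s - 2)(s + 2)(s + 4); at s=-1 this is 108, so s decreases.
∂L/∂t = -8(t - 4)(t - 3)(t + 4); at t=-3 this is -336, so t increases.
s converges to its nearest critical value -2 (a local min of the s-part); t converges to 3. The iterate converges to (-2, 3).

(-2, 3)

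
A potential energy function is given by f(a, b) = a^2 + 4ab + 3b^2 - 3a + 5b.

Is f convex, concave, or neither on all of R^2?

neither

f is quadratic, so its Hessian is the constant matrix H = [[2, 4], [4, 6]].
det(H) = -4, tr(H) = 8.
det(H) < 0, so H is indefinite: neither convex nor concave.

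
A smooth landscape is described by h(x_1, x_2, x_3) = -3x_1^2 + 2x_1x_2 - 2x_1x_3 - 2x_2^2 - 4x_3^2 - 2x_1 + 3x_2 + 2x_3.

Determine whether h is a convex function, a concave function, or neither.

h is quadratic, so its Hessian is the constant matrix H = [[-6, 2, -2], [2, -4, 0], [-2, 0, -8]].
Leading principal minors: -6, 20, -144.
Signs alternate −, +, − ⇒ H ≺ 0 ⇒ concave.

concave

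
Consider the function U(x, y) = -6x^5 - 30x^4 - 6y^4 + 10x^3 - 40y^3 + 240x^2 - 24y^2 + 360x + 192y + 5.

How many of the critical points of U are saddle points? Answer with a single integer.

U separates as a function of x plus a function of y, so ∇U=0 decouples.
∂U/∂x = -30(x - 2)(x + 1)(x + 2)(x + 3) = 0 at x ∈ {-3, -2, -1, 2}; ∂U/∂y = -24(y - 1)(y + 2)(y + 4) = 0 at y ∈ {-4, -2, 1}.
The Hessian is diagonal: diag(U_xx, U_yy). Second derivatives: U_xx(-3)=300, U_xx(-2)=-120, U_xx(-1)=180, U_xx(2)=-1800; U_yy(-4)=-240, U_yy(-2)=144, U_yy(1)=-360.
Saddle points occur where the two diagonal entries have opposite signs: (-3, -4), (-3, 1), (-2, -2), (-1, -4), (-1, 1), (2, -2). Count: 6.

6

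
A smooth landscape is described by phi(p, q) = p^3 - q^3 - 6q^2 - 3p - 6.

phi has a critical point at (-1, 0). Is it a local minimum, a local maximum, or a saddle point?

The mixed partial ∂²phi/∂p∂q is 0, so the Hessian at any point is diag(phi_pp, phi_qq) = diag(6p, -6(q + 2)).
At (-1, 0): H = diag(-6, -12).
Both eigenvalues are negative, so H is negative definite: a local maximum.

local maximum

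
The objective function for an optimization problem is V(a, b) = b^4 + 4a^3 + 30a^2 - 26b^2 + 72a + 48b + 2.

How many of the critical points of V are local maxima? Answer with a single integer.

V separates as a function of a plus a function of b, so ∇V=0 decouples.
∂V/∂a = 12(a + 2)(a + 3) = 0 at a ∈ {-3, -2}; ∂V/∂b = 4(b - 3)(b - 1)(b + 4) = 0 at b ∈ {-4, 1, 3}.
The Hessian is diagonal: diag(V_aa, V_bb). Second derivatives: V_aa(-3)=-12, V_aa(-2)=12; V_bb(-4)=140, V_bb(1)=-40, V_bb(3)=56.
Local maxima occur where both diagonal entries negative: (-3, 1). Count: 1.

1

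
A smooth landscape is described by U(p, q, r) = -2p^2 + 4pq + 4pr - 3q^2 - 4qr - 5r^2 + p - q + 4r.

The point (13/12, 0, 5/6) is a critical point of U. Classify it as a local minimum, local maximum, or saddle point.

local maximum

The Hessian is constant: H = [[-4, 4, 4], [4, -6, -4], [4, -4, -10]].
Leading principal minors: Δ₁ = -4, Δ₂ = 8, Δ₃ = -48.
The minors alternate sign starting negative (−, +, −), so H is negative definite: a local maximum.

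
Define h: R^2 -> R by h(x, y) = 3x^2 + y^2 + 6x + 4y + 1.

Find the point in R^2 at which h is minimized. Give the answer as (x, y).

(-1, -2)

h(x,y) separates as P(x) + Q(y) + 1, so its minimum is min P + min Q + 1.
P'(x) = 6x + 6 vanishes at x ∈ {-1}; Q'(y) = 2y + 4 vanishes at y ∈ {-2}.
Local minima of P (where P''>0): P(-1)=-3. Local minima of Q: Q(-2)=-4.
So the global minimum of h is P(-1) + Q(-2) + 1 = -3 − 4 + 1 = -6, attained at (-1, -2).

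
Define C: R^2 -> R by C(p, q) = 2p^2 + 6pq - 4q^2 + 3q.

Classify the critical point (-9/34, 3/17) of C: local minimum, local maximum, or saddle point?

The Hessian of C is constant: H = [[4, 6], [6, -8]].
det(H) = 4·(-8) − 6² = -68.
Since det(H) < 0, H is indefinite and the critical point is a saddle point.

saddle point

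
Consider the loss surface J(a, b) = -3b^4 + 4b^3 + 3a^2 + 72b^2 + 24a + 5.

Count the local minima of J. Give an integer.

J separates as a function of a plus a function of b, so ∇J=0 decouples.
∂J/∂a = 6(a + 4) = 0 at a ∈ {-4}; ∂J/∂b = -12b(b - 4)(b + 3) = 0 at b ∈ {-3, 0, 4}.
The Hessian is diagonal: diag(J_aa, J_bb). Second derivatives: J_aa(-4)=6; J_bb(-3)=-252, J_bb(0)=144, J_bb(4)=-336.
Local minima occur where both diagonal entries positive: (-4, 0). Count: 1.

1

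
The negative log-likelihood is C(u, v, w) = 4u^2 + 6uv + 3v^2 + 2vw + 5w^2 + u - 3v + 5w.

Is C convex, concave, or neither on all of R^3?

C is quadratic, so its Hessian is the constant matrix H = [[8, 6, 0], [6, 6, 2], [0, 2, 10]].
Leading principal minors: 8, 12, 88.
All positive ⇒ H ≻ 0 ⇒ convex.

convex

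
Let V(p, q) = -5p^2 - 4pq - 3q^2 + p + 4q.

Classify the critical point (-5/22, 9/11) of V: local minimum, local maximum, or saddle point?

The Hessian of V is constant: H = [[-10, -4], [-4, -6]].
det(H) = (-10)·(-6) − (-4)² = 44.
det(H) > 0 and tr(H) = -16 < 0, so H is negative definite and the point is a local maximum.

local maximum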